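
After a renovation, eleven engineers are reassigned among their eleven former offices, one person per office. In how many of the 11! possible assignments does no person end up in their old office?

!11 = 11! · Σ_{k=0}^{11} (-1)^k/k!
= 11! - 11!/1! + 11!/2! - 11!/3! + 11!/4! - 11!/5! + 11!/6! - 11!/7! + 11!/8! - 11!/9! + 11!/10! - 11!/11!
= 39916800 - 39916800 + 19958400 - 6652800 + 1663200 - 332640 + 55440 - 7920 + 990 - 110 + 11 - 1
= 14684570

14684570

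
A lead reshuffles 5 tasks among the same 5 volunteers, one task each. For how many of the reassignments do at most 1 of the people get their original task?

Sum C(5,i)·!(5-i) for i = 0..1:
  i=0: C(5,0)·!5 = 1·44 = 44
  i=1: C(5,1)·!4 = 5·9 = 45
Total = 89.

89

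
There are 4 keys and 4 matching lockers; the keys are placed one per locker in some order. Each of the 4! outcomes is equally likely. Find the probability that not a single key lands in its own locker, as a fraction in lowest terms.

Favorable outcomes: !4 = 9.
Total outcomes: 4! = 24.
Probability = 9/24 = 3/8.

3/8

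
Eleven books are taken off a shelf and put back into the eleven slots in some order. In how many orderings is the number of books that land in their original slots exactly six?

20328

Choose which 6 of the 11 are fixed: C(11,6) = 462.
The remaining 5 must be deranged: !5 = 44.
Total: 462 × 44 = 20328.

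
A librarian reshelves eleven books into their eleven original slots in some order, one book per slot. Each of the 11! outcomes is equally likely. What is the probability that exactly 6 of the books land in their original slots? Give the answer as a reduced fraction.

11/21600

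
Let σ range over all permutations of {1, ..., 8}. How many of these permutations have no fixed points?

!8 = 8! · Σ_{k=0}^{8} (-1)^k/k!
= 8! - 8!/1! + 8!/2! - 8!/3! + 8!/4! - 8!/5! + 8!/6! - 8!/7! + 8!/8!
= 40320 - 40320 + 20160 - 6720 + 1680 - 336 + 56 - 8 + 1
= 14833

14833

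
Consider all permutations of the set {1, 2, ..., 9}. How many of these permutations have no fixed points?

133496

The subfactorial !9 = [9!/e] (nearest integer).
9! = 362880, and 362880/e ≈ 133496.09, so !9 = 133496.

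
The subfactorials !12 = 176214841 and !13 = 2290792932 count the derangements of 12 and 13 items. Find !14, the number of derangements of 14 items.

32071101049

!14 = (14-1)·(!13 + !12) = 13·(2290792932 + 176214841) = 13·2467007773 = 32071101049.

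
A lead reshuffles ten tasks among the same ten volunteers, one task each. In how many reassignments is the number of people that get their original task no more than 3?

3559886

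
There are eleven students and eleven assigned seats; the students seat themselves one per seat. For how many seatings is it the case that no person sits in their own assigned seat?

Use !n = n·!(n-1) + (-1)^n.
!11 = 11·1334961 - 1 = 14684570

14684570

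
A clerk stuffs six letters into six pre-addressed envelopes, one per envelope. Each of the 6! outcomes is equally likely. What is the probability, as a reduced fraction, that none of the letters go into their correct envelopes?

53/144

Favorable outcomes: !6 = 265.
Total outcomes: 6! = 720.
Probability = 265/720 = 53/144.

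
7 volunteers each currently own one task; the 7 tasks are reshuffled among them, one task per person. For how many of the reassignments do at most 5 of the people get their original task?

5039

Sum C(7,i)·!(7-i) for i = 0..5:
  i=0: C(7,0)·!7 = 1·1854 = 1854
  i=1: C(7,1)·!6 = 7·265 = 1855
  i=2: C(7,2)·!5 = 21·44 = 924
  i=3: C(7,3)·!4 = 35·9 = 315
  i=4: C(7,4)·!3 = 35·2 = 70
  i=5: C(7,5)·!2 = 21·1 = 21
Total = 5039.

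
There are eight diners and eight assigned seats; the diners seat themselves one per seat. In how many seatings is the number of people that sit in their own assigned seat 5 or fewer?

40291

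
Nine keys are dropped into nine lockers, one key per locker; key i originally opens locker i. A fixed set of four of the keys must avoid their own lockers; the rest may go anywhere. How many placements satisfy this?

229080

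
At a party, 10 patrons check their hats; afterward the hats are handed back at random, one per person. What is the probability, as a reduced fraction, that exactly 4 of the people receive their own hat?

53/3456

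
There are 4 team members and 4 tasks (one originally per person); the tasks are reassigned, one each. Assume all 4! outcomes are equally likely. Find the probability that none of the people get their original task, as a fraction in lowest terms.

Favorable outcomes: !4 = 9.
Total outcomes: 4! = 24.
Probability = 9/24 = 3/8.

3/8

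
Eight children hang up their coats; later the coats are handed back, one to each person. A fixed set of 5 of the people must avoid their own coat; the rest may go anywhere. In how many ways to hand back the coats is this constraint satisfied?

21234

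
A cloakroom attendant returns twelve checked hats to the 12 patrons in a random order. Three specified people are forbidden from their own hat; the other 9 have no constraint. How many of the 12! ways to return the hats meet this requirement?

Let A_j be the event that the j-th constrained one is fixed. By inclusion-exclusion over the 3 events:
Σ_{j=0}^{3} (-1)^j C(3,j)(12-j)!
= C(3,0)·12! - C(3,1)·11! + C(3,2)·10! - C(3,3)·9!
= 479001600 - 119750400 + 10886400 - 362880
= 369774720

369774720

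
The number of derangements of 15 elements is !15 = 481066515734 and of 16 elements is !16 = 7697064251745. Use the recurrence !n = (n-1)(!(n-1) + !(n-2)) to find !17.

130850092279664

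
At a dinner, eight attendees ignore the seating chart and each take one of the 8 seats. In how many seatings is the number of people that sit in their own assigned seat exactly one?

Choose which one of the 8 is fixed: C(8,1) = 8.
The other 7 form a derangement: !7 = 1854.
Total: 8 × 1854 = 14832.

14832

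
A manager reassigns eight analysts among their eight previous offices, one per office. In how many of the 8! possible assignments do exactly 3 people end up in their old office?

2464

Pick the 3 fixed positions: C(8,3) = 56 ways.
The other 5 form a derangement: !5 = 44.
Total: 56 × 44 = 2464.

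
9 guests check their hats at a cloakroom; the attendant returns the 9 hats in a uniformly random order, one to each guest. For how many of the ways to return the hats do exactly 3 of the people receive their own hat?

Choose which 3 of the 9 are fixed: C(9,3) = 84.
The other 6 form a derangement: !6 = 265.
Total: 84 × 265 = 22260.

22260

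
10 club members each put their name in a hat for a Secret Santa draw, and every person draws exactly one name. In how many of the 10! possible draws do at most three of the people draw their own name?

Sum C(10,i)·!(10-i) for i = 0..3:
  i=0: C(10,0)·!10 = 1·1334961 = 1334961
  i=1: C(10,1)·!9 = 10·133496 = 1334960
  i=2: C(10,2)·!8 = 45·14833 = 667485
  i=3: C(10,3)·!7 = 120·1854 = 222480
Total = 3559886.

3559886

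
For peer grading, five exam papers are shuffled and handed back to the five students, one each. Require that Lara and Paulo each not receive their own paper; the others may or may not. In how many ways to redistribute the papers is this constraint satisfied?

78

Inclusion-exclusion on the 2 forbidden self-matches:
Σ_{j=0}^{2} (-1)^j C(2,j)(5-j)!
= C(2,0)·5! - C(2,1)·4! + C(2,2)·3!
= 120 - 48 + 6
= 78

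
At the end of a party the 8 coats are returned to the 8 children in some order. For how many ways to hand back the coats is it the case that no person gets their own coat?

14833

The number of derangements of 8 is !8 = Σ_{k=0}^{8} (-1)^k·8!/k!
= 8! - 8!/1! + 8!/2! - 8!/3! + 8!/4! - 8!/5! + 8!/6! - 8!/7! + 8!/8!
= 40320 - 40320 + 20160 - 6720 + 1680 - 336 + 56 - 8 + 1
= 14833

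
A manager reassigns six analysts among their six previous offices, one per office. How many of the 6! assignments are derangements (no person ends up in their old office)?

265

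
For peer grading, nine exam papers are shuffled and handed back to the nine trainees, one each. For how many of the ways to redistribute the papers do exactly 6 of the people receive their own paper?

168

Choose which 6 of the 9 are fixed: C(9,6) = 84.
The other 3 form a derangement: !3 = 2.
Total: 84 × 2 = 168.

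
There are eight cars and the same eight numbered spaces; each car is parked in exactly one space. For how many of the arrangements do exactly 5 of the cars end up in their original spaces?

112

Pick the 5 fixed positions: C(8,5) = 56 ways.
The other 3 form a derangement: !3 = 2.
Total: 56 × 2 = 112.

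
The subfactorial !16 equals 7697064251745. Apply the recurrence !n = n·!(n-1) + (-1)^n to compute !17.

!17 = 17·7697064251745 - 1 = 130850092279664.

130850092279664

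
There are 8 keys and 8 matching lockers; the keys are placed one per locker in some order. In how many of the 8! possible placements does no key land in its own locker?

!8 is the nearest integer to 8!/e.
8! = 40320, and 40320/e ≈ 14832.90, so !8 = 14833.

14833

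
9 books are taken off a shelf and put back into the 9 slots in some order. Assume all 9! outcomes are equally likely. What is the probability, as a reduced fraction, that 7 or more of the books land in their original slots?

37/362880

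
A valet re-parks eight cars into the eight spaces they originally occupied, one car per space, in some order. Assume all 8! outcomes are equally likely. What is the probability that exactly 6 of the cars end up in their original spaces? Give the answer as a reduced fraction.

Favorable outcomes: C(8,6)·!2 = 28·1 = 28.
Total outcomes: 8! = 40320.
Probability = 28/40320 = 1/1440.

1/1440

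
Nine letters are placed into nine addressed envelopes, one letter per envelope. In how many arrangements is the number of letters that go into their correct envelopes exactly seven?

36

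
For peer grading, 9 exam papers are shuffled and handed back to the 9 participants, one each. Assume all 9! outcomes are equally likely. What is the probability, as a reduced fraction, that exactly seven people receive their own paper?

Favorable outcomes: C(9,7)·!2 = 36·1 = 36.
Total outcomes: 9! = 362880.
Probability = 36/362880 = 1/10080.

1/10080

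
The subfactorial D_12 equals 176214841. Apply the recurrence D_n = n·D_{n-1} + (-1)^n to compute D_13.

2290792932

D_13 = 13·176214841 - 1 = 2290792932.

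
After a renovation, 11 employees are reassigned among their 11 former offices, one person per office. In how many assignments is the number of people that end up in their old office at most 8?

39916744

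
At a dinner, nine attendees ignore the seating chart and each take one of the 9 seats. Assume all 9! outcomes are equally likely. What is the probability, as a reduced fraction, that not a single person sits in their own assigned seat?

16687/45360

Favorable outcomes: !9 = 133496.
Total outcomes: 9! = 362880.
Probability = 133496/362880 = 16687/45360.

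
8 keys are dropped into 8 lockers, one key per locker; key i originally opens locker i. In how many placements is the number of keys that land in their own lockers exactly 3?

Choose which 3 of the 8 are fixed: C(8,3) = 56.
The other 5 form a derangement: !5 = 44.
Total: 56 × 44 = 2464.

2464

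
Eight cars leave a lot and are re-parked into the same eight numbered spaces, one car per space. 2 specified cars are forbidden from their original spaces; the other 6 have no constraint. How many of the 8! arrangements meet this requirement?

30960

Let A_j be the event that the j-th constrained one is fixed. By inclusion-exclusion over the 2 events:
Σ_{j=0}^{2} (-1)^j C(2,j)(8-j)!
= C(2,0)·8! - C(2,1)·7! + C(2,2)·6!
= 40320 - 10080 + 720
= 30960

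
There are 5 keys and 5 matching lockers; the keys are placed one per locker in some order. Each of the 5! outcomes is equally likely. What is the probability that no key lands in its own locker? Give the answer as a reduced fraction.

11/30

Favorable outcomes: !5 = 44.
Total outcomes: 5! = 120.
Probability = 44/120 = 11/30.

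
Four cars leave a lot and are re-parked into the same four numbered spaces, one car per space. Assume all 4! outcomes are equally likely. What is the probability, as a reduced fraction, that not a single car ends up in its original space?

Favorable outcomes: !4 = 9.
Total outcomes: 4! = 24.
Probability = 9/24 = 3/8.

3/8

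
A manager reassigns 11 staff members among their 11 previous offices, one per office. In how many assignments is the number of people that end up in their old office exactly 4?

Pick the 4 fixed positions: C(11,4) = 330 ways.
The other 7 form a derangement: !7 = 1854.
Total: 330 × 1854 = 611820.

611820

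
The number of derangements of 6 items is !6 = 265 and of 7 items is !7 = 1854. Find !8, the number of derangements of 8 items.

!8 = (8-1)·(!7 + !6) = 7·(1854 + 265) = 7·2119 = 14833.

14833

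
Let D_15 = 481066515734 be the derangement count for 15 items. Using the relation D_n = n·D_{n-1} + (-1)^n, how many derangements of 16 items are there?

D_16 = 16·481066515734 + 1 = 7697064251745.

7697064251745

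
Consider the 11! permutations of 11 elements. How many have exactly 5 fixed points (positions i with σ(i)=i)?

122430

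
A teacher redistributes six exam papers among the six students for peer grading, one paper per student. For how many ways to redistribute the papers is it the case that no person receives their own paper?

By inclusion-exclusion, !6 = Σ (-1)^k · 6!/k! for k=0..6
= 6! - 6!/1! + 6!/2! - 6!/3! + 6!/4! - 6!/5! + 6!/6!
= 720 - 720 + 360 - 120 + 30 - 6 + 1
= 265

265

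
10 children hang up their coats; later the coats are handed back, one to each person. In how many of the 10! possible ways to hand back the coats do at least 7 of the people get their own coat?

286

Sum C(10,i)·!(10-i) for i = 7..10:
  i=7: C(10,7)·!3 = 120·2 = 240
  i=8: C(10,8)·!2 = 45·1 = 45
  i=9: C(10,9)·!1 = 10·0 = 0
  i=10: C(10,10)·!0 = 1·1 = 1
Total = 286.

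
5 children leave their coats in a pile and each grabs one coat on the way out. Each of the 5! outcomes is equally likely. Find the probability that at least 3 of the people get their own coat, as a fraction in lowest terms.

Favorable outcomes: Σ_{i≥3} C(5,i)·!(5-i) = 10·1 + 5·0 + 1·1 = 11.
Total outcomes: 5! = 120.
Probability = 11/120 = 11/120.

11/120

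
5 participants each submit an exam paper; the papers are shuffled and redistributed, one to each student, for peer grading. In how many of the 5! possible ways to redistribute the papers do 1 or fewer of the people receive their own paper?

Sum C(5,i)·!(5-i) for i = 0..1:
  i=0: C(5,0)·!5 = 1·44 = 44
  i=1: C(5,1)·!4 = 5·9 = 45
Total = 89.

89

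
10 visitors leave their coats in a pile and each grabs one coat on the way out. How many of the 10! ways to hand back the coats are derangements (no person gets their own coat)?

The number of derangements of 10 is !10 = Σ_{k=0}^{10} (-1)^k·10!/k!
= 10! - 10!/1! + 10!/2! - 10!/3! + 10!/4! - 10!/5! + 10!/6! - 10!/7! + 10!/8! - 10!/9! + 10!/10!
= 3628800 - 3628800 + 1814400 - 604800 + 151200 - 30240 + 5040 - 720 + 90 - 10 + 1
= 1334961

1334961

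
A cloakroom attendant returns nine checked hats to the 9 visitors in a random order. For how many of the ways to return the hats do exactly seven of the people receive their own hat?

36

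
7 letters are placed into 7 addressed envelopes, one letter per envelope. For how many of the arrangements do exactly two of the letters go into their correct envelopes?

Pick the 2 fixed positions: C(7,2) = 21 ways.
The remaining 5 must be deranged: !5 = 44.
Total: 21 × 44 = 924.

924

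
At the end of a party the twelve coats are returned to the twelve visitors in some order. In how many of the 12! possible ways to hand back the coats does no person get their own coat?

By inclusion-exclusion, !12 = Σ (-1)^k · 12!/k! for k=0..12
= 12! - 12!/1! + 12!/2! - 12!/3! + 12!/4! - 12!/5! + 12!/6! - 12!/7! + 12!/8! - 12!/9! + 12!/10! - 12!/11! + 12!/12!
= 479001600 - 479001600 + 239500800 - 79833600 + 19958400 - 3991680 + 665280 - 95040 + 11880 - 1320 + 132 - 12 + 1
= 176214841

176214841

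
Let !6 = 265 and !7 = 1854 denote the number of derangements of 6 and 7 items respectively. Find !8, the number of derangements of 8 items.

!8 = (8-1)·(!7 + !6) = 7·(1854 + 265) = 7·2119 = 14833.

14833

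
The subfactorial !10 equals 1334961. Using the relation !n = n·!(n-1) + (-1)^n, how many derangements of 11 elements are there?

14684570

!11 = 11·1334961 - 1 = 14684570.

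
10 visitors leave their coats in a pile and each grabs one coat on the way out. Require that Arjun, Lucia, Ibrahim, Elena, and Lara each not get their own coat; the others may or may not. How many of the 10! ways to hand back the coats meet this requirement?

2170680

Let A_j be the event that the j-th constrained one is fixed. By inclusion-exclusion over the 5 events:
Σ_{j=0}^{5} (-1)^j C(5,j)(10-j)!
= C(5,0)·10! - C(5,1)·9! + C(5,2)·8! - C(5,3)·7! + C(5,4)·6! - C(5,5)·5!
= 3628800 - 1814400 + 403200 - 50400 + 3600 - 120
= 2170680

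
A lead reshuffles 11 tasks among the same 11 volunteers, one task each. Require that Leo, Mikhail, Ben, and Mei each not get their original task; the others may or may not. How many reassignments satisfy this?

27422640

Inclusion-exclusion on the 4 forbidden self-matches:
Σ_{j=0}^{4} (-1)^j C(4,j)(11-j)!
= C(4,0)·11! - C(4,1)·10! + C(4,2)·9! - C(4,3)·8! + C(4,4)·7!
= 39916800 - 14515200 + 2177280 - 161280 + 5040
= 27422640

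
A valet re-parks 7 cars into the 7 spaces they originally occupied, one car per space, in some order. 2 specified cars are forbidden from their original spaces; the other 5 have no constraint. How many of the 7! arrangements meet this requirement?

3720

Let A_j be the event that the j-th constrained one is fixed. By inclusion-exclusion over the 2 events:
Σ_{j=0}^{2} (-1)^j C(2,j)(7-j)!
= C(2,0)·7! - C(2,1)·6! + C(2,2)·5!
= 5040 - 1440 + 120
= 3720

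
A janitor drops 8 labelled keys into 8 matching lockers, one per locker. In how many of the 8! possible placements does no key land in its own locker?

Recurrence: !8 = 8·!7 + (-1)^8.
!8 = 8·1854 + 1 = 14833

14833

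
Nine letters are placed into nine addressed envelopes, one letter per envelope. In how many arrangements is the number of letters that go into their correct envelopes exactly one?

Choose which one of the 9 is fixed: C(9,1) = 9.
The remaining 8 must be deranged: !8 = 14833.
Total: 9 × 14833 = 133497.

133497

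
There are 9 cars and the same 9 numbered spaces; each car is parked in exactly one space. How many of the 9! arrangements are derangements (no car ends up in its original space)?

133496

The number of derangements of 9 is !9 = Σ_{k=0}^{9} (-1)^k·9!/k!
= 9! - 9!/1! + 9!/2! - 9!/3! + 9!/4! - 9!/5! + 9!/6! - 9!/7! + 9!/8! - 9!/9!
= 362880 - 362880 + 181440 - 60480 + 15120 - 3024 + 504 - 72 + 9 - 1
= 133496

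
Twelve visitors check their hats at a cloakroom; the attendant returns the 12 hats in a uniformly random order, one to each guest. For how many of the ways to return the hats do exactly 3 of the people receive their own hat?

29369120

Choose which 3 of the 12 are fixed: C(12,3) = 220.
The other 9 form a derangement: !9 = 133496.
Total: 220 × 133496 = 29369120.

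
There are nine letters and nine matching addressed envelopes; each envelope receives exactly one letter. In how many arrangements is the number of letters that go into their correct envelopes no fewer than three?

29143

# with exactly i fixed is C(9,i)·!(9-i); sum over i=3..9:
  i=3: C(9,3)·!6 = 84·265 = 22260
  i=4: C(9,4)·!5 = 126·44 = 5544
  i=5: C(9,5)·!4 = 126·9 = 1134
  i=6: C(9,6)·!3 = 84·2 = 168
  i=7: C(9,7)·!2 = 36·1 = 36
  i=8: C(9,8)·!1 = 9·0 = 0
  i=9: C(9,9)·!0 = 1·1 = 1
Total = 29143.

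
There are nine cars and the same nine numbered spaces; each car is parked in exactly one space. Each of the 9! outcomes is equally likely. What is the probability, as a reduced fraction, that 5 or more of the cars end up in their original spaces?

Favorable outcomes: Σ_{i≥5} C(9,i)·!(9-i) = 126·9 + 84·2 + 36·1 + 9·0 + 1·1 = 1339.
Total outcomes: 9! = 362880.
Probability = 1339/362880 = 1339/362880.

1339/362880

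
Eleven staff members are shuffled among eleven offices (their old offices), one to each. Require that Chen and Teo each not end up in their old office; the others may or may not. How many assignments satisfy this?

33022080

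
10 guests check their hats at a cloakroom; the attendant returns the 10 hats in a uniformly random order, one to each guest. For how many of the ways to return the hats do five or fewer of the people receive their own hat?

3626624

# with exactly i fixed is C(10,i)·!(10-i); sum over i=0..5:
  i=0: C(10,0)·!10 = 1·1334961 = 1334961
  i=1: C(10,1)·!9 = 10·133496 = 1334960
  i=2: C(10,2)·!8 = 45·14833 = 667485
  i=3: C(10,3)·!7 = 120·1854 = 222480
  i=4: C(10,4)·!6 = 210·265 = 55650
  i=5: C(10,5)·!5 = 252·44 = 11088
Total = 3626624.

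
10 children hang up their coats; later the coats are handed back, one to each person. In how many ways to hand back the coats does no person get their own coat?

Recurrence: !10 = 9·(!9 + !8).
!10 = 9·(133496 + 14833) = 9·148329 = 1334961

1334961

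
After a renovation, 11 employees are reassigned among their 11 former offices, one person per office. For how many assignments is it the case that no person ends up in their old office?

14684570

!11 = 11! · Σ_{k=0}^{11} (-1)^k/k!
= 11! - 11!/1! + 11!/2! - 11!/3! + 11!/4! - 11!/5! + 11!/6! - 11!/7! + 11!/8! - 11!/9! + 11!/10! - 11!/11!
= 39916800 - 39916800 + 19958400 - 6652800 + 1663200 - 332640 + 55440 - 7920 + 990 - 110 + 11 - 1
= 14684570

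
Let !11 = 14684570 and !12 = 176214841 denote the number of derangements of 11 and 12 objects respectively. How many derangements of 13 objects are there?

2290792932

!13 = (13-1)·(!12 + !11) = 12·(176214841 + 14684570) = 12·190899411 = 2290792932.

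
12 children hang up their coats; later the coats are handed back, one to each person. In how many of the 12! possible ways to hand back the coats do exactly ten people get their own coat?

66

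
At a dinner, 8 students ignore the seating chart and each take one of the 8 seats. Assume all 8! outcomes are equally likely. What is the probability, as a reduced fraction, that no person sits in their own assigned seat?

2119/5760

Favorable outcomes: !8 = 14833.
Total outcomes: 8! = 40320.
Probability = 14833/40320 = 2119/5760.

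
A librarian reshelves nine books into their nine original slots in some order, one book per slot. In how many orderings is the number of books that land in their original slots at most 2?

333737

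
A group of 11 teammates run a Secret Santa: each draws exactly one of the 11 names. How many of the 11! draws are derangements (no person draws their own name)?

By inclusion-exclusion, !11 = Σ (-1)^k · 11!/k! for k=0..11
= 11! - 11!/1! + 11!/2! - 11!/3! + 11!/4! - 11!/5! + 11!/6! - 11!/7! + 11!/8! - 11!/9! + 11!/10! - 11!/11!
= 39916800 - 39916800 + 19958400 - 6652800 + 1663200 - 332640 + 55440 - 7920 + 990 - 110 + 11 - 1
= 14684570

14684570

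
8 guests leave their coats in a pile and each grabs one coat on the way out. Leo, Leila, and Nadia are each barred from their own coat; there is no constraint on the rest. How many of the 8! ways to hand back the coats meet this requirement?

Let A_j be the event that the j-th constrained one is fixed. By inclusion-exclusion over the 3 events:
Σ_{j=0}^{3} (-1)^j C(3,j)(8-j)!
= C(3,0)·8! - C(3,1)·7! + C(3,2)·6! - C(3,3)·5!
= 40320 - 15120 + 2160 - 120
= 27240

27240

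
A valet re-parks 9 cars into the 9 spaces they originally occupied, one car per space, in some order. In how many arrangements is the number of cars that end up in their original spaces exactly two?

Pick the 2 fixed positions: C(9,2) = 36 ways.
The remaining 7 must be deranged: !7 = 1854.
Total: 36 × 1854 = 66744.

66744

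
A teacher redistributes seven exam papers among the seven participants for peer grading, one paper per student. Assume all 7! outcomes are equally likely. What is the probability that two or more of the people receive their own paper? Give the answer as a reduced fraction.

Favorable outcomes: Σ_{i≥2} C(7,i)·!(7-i) = 21·44 + 35·9 + 35·2 + 21·1 + 7·0 + 1·1 = 1331.
Total outcomes: 7! = 5040.
Probability = 1331/5040 = 1331/5040.

1331/5040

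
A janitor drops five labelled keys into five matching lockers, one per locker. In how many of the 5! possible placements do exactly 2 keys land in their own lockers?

20

Pick the 2 fixed positions: C(5,2) = 10 ways.
The remaining 3 must be deranged: !3 = 2.
Total: 10 × 2 = 20.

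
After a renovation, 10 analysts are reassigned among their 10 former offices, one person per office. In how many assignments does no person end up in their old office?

1334961

!10 is the nearest integer to 10!/e.
10! = 3628800, and 3628800/e ≈ 1334960.92, so !10 = 1334961.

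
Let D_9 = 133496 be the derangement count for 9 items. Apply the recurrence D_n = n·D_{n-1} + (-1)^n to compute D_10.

D_10 = 10·133496 + 1 = 1334961.

1334961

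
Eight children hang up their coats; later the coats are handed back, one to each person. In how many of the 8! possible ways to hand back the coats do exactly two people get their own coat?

Pick the 2 fixed positions: C(8,2) = 28 ways.
The other 6 form a derangement: !6 = 265.
Total: 28 × 265 = 7420.

7420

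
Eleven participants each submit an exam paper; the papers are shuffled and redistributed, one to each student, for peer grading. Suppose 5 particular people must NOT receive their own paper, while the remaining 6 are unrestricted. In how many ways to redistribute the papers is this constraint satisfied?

25022880

Inclusion-exclusion on the 5 forbidden self-matches:
Σ_{j=0}^{5} (-1)^j C(5,j)(11-j)!
= C(5,0)·11! - C(5,1)·10! + C(5,2)·9! - C(5,3)·8! + C(5,4)·7! - C(5,5)·6!
= 39916800 - 18144000 + 3628800 - 403200 + 25200 - 720
= 25022880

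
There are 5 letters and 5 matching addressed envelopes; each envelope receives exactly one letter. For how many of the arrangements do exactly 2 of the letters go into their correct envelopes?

Choose which 2 of the 5 are fixed: C(5,2) = 10.
The remaining 3 must be deranged: !3 = 2.
Total: 10 × 2 = 20.

20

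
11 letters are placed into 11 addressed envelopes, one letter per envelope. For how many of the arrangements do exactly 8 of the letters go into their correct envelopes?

Choose which 8 of the 11 are fixed: C(11,8) = 165.
The remaining 3 must be deranged: !3 = 2.
Total: 165 × 2 = 330.

330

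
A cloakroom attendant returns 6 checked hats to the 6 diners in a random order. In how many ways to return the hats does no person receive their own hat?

!6 = 6! · Σ_{k=0}^{6} (-1)^k/k!
= 6! - 6!/1! + 6!/2! - 6!/3! + 6!/4! - 6!/5! + 6!/6!
= 720 - 720 + 360 - 120 + 30 - 6 + 1
= 265

265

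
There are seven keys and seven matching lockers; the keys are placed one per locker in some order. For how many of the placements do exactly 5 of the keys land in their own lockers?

21

Pick the 5 fixed positions: C(7,5) = 21 ways.
The remaining 2 must be deranged: !2 = 1.
Total: 21 × 1 = 21.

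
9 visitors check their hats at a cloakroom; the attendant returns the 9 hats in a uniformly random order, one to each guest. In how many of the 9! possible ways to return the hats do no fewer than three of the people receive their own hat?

29143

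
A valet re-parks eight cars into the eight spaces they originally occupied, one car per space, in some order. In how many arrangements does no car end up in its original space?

!8 = 8! · Σ_{k=0}^{8} (-1)^k/k!
= 8! - 8!/1! + 8!/2! - 8!/3! + 8!/4! - 8!/5! + 8!/6! - 8!/7! + 8!/8!
= 40320 - 40320 + 20160 - 6720 + 1680 - 336 + 56 - 8 + 1
= 14833

14833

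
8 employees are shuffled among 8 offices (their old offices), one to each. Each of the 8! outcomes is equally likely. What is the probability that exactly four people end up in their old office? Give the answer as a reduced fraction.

Favorable outcomes: C(8,4)·!4 = 70·9 = 630.
Total outcomes: 8! = 40320.
Probability = 630/40320 = 1/64.

1/64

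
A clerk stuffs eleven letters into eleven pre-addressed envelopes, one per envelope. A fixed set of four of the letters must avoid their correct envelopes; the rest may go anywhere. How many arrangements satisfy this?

27422640

Let A_j be the event that the j-th constrained one is fixed. By inclusion-exclusion over the 4 events:
Σ_{j=0}^{4} (-1)^j C(4,j)(11-j)!
= C(4,0)·11! - C(4,1)·10! + C(4,2)·9! - C(4,3)·8! + C(4,4)·7!
= 39916800 - 14515200 + 2177280 - 161280 + 5040
= 27422640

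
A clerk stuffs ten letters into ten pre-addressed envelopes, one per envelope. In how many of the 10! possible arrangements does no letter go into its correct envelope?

The subfactorial !10 = [10!/e] (nearest integer).
10! = 3628800, and 3628800/e ≈ 1334960.92, so !10 = 1334961.

1334961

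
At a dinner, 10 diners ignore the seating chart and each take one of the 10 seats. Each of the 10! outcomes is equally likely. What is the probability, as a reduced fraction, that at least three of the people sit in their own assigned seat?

145697/1814400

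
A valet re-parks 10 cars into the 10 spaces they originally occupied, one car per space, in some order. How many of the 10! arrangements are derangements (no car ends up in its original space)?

Use !n = (n-1)(!(n-1) + !(n-2)).
!10 = 9·(133496 + 14833) = 9·148329 = 1334961

1334961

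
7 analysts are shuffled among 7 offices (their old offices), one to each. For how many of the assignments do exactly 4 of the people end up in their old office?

70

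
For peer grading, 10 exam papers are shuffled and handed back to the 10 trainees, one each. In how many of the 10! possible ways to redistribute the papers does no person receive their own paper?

1334961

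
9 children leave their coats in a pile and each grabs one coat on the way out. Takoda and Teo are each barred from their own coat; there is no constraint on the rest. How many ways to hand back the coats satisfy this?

287280

Inclusion-exclusion on the 2 forbidden self-matches:
Σ_{j=0}^{2} (-1)^j C(2,j)(9-j)!
= C(2,0)·9! - C(2,1)·8! + C(2,2)·7!
= 362880 - 80640 + 5040
= 287280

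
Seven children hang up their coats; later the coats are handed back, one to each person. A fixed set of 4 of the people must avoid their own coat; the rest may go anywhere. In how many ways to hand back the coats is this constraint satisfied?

Let A_j be the event that the j-th constrained one is fixed. By inclusion-exclusion over the 4 events:
Σ_{j=0}^{4} (-1)^j C(4,j)(7-j)!
= C(4,0)·7! - C(4,1)·6! + C(4,2)·5! - C(4,3)·4! + C(4,4)·3!
= 5040 - 2880 + 720 - 96 + 6
= 2790

2790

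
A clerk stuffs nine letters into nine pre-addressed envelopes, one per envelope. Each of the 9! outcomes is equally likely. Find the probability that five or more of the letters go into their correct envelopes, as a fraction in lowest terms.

1339/362880

Favorable outcomes: Σ_{i≥5} C(9,i)·!(9-i) = 126·9 + 84·2 + 36·1 + 9·0 + 1·1 = 1339.
Total outcomes: 9! = 362880.
Probability = 1339/362880 = 1339/362880.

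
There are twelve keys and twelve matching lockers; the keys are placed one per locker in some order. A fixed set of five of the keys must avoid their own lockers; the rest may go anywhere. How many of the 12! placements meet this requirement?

Inclusion-exclusion on the 5 forbidden self-matches:
Σ_{j=0}^{5} (-1)^j C(5,j)(12-j)!
= C(5,0)·12! - C(5,1)·11! + C(5,2)·10! - C(5,3)·9! + C(5,4)·8! - C(5,5)·7!
= 479001600 - 199584000 + 36288000 - 3628800 + 201600 - 5040
= 312273360

312273360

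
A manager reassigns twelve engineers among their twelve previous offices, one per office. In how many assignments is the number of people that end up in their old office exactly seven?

Pick the 7 fixed positions: C(12,7) = 792 ways.
The remaining 5 must be deranged: !5 = 44.
Total: 792 × 44 = 34848.

34848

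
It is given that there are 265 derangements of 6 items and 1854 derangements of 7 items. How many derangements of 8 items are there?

14833

D_8 = (8-1)·(D_7 + D_6) = 7·(1854 + 265) = 7·2119 = 14833.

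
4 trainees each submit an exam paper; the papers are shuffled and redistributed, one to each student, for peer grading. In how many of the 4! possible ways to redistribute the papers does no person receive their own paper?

Use !n = n·!(n-1) + (-1)^n.
!4 = 4·2 + 1 = 9

9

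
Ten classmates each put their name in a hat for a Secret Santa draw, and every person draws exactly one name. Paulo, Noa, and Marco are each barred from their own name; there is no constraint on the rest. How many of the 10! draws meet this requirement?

Inclusion-exclusion on the 3 forbidden self-matches:
Σ_{j=0}^{3} (-1)^j C(3,j)(10-j)!
= C(3,0)·10! - C(3,1)·9! + C(3,2)·8! - C(3,3)·7!
= 3628800 - 1088640 + 120960 - 5040
= 2656080

2656080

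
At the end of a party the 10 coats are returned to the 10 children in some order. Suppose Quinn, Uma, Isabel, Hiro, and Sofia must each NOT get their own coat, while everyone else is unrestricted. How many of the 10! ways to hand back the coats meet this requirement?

2170680

Let A_j be the event that the j-th constrained one is fixed. By inclusion-exclusion over the 5 events:
Σ_{j=0}^{5} (-1)^j C(5,j)(10-j)!
= C(5,0)·10! - C(5,1)·9! + C(5,2)·8! - C(5,3)·7! + C(5,4)·6! - C(5,5)·5!
= 3628800 - 1814400 + 403200 - 50400 + 3600 - 120
= 2170680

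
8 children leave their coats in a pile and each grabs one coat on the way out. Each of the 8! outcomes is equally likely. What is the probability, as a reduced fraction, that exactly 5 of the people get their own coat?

Favorable outcomes: C(8,5)·!3 = 56·2 = 112.
Total outcomes: 8! = 40320.
Probability = 112/40320 = 1/360.

1/360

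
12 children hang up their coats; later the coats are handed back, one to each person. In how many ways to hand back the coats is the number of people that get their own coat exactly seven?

Choose which 7 of the 12 are fixed: C(12,7) = 792.
The other 5 form a derangement: !5 = 44.
Total: 792 × 44 = 34848.

34848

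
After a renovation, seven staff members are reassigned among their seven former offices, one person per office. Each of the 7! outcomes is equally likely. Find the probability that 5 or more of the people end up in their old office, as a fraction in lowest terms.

11/2520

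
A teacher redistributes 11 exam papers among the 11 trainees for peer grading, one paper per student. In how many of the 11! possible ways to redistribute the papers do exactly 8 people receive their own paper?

330

Pick the 8 fixed positions: C(11,8) = 165 ways.
The other 3 form a derangement: !3 = 2.
Total: 165 × 2 = 330.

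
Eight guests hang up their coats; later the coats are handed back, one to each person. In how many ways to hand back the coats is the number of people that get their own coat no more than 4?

40179

Sum C(8,i)·!(8-i) for i = 0..4:
  i=0: C(8,0)·!8 = 1·14833 = 14833
  i=1: C(8,1)·!7 = 8·1854 = 14832
  i=2: C(8,2)·!6 = 28·265 = 7420
  i=3: C(8,3)·!5 = 56·44 = 2464
  i=4: C(8,4)·!4 = 70·9 = 630
Total = 40179.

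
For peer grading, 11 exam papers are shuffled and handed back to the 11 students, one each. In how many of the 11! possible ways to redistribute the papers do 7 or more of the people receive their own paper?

3356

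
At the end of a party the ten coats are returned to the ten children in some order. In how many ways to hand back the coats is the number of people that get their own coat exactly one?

Choose which one of the 10 is fixed: C(10,1) = 10.
The other 9 form a derangement: !9 = 133496.
Total: 10 × 133496 = 1334960.

1334960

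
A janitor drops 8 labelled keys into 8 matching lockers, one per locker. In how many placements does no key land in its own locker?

By inclusion-exclusion, !8 = Σ (-1)^k · 8!/k! for k=0..8
= 8! - 8!/1! + 8!/2! - 8!/3! + 8!/4! - 8!/5! + 8!/6! - 8!/7! + 8!/8!
= 40320 - 40320 + 20160 - 6720 + 1680 - 336 + 56 - 8 + 1
= 14833

14833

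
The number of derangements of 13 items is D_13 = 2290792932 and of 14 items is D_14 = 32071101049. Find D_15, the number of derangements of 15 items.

D_15 = (15-1)·(D_14 + D_13) = 14·(32071101049 + 2290792932) = 14·34361893981 = 481066515734.

481066515734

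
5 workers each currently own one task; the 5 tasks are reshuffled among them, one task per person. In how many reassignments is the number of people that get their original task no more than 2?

109

Sum C(5,i)·!(5-i) for i = 0..2:
  i=0: C(5,0)·!5 = 1·44 = 44
  i=1: C(5,1)·!4 = 5·9 = 45
  i=2: C(5,2)·!3 = 10·2 = 20
Total = 109.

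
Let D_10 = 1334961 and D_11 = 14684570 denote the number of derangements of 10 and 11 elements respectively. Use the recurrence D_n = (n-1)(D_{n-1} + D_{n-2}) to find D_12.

D_12 = (12-1)·(D_11 + D_10) = 11·(14684570 + 1334961) = 11·16019531 = 176214841.

176214841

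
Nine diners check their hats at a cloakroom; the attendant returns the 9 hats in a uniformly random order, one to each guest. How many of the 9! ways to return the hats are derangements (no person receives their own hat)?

The number of derangements of 9 is !9 = Σ_{k=0}^{9} (-1)^k·9!/k!
= 9! - 9!/1! + 9!/2! - 9!/3! + 9!/4! - 9!/5! + 9!/6! - 9!/7! + 9!/8! - 9!/9!
= 362880 - 362880 + 181440 - 60480 + 15120 - 3024 + 504 - 72 + 9 - 1
= 133496

133496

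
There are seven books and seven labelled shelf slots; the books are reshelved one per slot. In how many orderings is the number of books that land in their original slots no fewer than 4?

92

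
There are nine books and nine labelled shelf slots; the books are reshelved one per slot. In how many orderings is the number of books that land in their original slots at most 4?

Sum C(9,i)·!(9-i) for i = 0..4:
  i=0: C(9,0)·!9 = 1·133496 = 133496
  i=1: C(9,1)·!8 = 9·14833 = 133497
  i=2: C(9,2)·!7 = 36·1854 = 66744
  i=3: C(9,3)·!6 = 84·265 = 22260
  i=4: C(9,4)·!5 = 126·44 = 5544
Total = 361541.

361541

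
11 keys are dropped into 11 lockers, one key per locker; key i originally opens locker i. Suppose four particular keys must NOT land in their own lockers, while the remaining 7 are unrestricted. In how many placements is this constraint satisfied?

27422640

Let A_j be the event that the j-th constrained one is fixed. By inclusion-exclusion over the 4 events:
Σ_{j=0}^{4} (-1)^j C(4,j)(11-j)!
= C(4,0)·11! - C(4,1)·10! + C(4,2)·9! - C(4,3)·8! + C(4,4)·7!
= 39916800 - 14515200 + 2177280 - 161280 + 5040
= 27422640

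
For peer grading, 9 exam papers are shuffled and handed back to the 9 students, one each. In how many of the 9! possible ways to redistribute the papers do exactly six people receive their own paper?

Choose which 6 of the 9 are fixed: C(9,6) = 84.
The other 3 form a derangement: !3 = 2.
Total: 84 × 2 = 168.

168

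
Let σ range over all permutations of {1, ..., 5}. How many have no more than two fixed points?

# with exactly i fixed is C(5,i)·!(5-i); sum over i=0..2:
  i=0: C(5,0)·!5 = 1·44 = 44
  i=1: C(5,1)·!4 = 5·9 = 45
  i=2: C(5,2)·!3 = 10·2 = 20
Total = 109.

109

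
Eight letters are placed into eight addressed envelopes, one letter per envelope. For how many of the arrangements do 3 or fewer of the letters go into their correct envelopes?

39549

# with exactly i fixed is C(8,i)·!(8-i); sum over i=0..3:
  i=0: C(8,0)·!8 = 1·14833 = 14833
  i=1: C(8,1)·!7 = 8·1854 = 14832
  i=2: C(8,2)·!6 = 28·265 = 7420
  i=3: C(8,3)·!5 = 56·44 = 2464
Total = 39549.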